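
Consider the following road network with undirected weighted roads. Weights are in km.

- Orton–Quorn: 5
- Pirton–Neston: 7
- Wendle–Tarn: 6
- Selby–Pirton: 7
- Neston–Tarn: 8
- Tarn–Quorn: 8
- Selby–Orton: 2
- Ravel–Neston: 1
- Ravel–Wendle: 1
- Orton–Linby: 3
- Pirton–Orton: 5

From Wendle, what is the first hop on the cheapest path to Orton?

Ravel

Candidate routes:
Wendle - Ravel - Neston - Pirton - Selby - Orton: 1+1+7+7+2 = 18
Wendle - Ravel - Neston - Pirton - Orton: 1+1+7+5 = 14
Cheapest is Wendle - Ravel - Neston - Pirton - Orton at 14 km.
So from Wendle the first move is to Ravel.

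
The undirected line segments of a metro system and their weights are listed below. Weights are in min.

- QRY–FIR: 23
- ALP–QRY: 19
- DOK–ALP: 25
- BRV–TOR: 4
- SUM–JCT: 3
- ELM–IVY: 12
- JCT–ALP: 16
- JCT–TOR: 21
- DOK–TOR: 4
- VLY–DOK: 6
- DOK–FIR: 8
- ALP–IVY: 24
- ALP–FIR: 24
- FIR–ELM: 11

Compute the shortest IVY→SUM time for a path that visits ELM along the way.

59 min

Shortest IVY→ELM: IVY → ELM = 12
Shortest ELM→SUM: ELM → FIR → DOK → TOR → JCT → SUM = 47
Total via ELM: 12 + 47 = 59 min.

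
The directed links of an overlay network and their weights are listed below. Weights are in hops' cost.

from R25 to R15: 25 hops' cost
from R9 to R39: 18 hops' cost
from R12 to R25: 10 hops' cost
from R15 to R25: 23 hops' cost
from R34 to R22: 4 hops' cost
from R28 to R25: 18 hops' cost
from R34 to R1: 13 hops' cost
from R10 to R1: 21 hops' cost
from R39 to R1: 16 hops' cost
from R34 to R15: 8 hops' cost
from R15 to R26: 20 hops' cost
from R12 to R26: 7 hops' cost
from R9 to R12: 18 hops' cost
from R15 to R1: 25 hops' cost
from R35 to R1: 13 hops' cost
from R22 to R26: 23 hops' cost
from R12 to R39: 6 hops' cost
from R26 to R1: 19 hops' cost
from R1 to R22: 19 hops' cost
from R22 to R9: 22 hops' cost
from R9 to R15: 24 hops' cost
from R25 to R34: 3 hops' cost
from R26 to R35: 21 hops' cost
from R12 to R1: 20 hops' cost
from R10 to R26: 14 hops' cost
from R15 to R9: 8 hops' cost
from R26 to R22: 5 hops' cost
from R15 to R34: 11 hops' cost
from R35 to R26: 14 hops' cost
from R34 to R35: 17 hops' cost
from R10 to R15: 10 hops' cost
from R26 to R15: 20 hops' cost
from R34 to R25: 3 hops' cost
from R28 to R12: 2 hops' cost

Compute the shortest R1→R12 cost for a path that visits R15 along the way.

Best R1 to R15: R1 → R22 → R26 → R15 costing 62
Best R15 to R12: R15 → R9 → R12 costing 26
Total via R15: 62 + 26 = 88 hops' cost.

88 hops' cost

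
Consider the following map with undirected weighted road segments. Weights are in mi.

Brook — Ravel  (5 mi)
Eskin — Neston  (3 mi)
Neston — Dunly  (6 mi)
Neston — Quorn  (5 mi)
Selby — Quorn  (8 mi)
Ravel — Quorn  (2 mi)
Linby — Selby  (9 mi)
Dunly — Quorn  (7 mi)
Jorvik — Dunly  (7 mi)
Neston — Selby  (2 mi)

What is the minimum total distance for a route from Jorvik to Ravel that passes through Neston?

Shortest Jorvik→Neston: Jorvik → Dunly → Neston = 13
Shortest Neston→Ravel: Neston → Quorn → Ravel = 7
Total via Neston: 13 + 7 = 20 mi.

20 mi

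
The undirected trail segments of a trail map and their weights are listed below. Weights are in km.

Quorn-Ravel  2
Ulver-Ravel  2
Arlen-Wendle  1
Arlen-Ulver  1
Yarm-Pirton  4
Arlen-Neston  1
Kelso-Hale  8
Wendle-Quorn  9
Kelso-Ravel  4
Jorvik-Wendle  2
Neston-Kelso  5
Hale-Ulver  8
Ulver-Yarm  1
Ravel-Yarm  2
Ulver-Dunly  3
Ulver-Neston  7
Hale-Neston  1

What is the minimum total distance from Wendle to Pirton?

7 km

Enumerating some paths:
Wendle–Arlen–Ulver–Ravel–Yarm–Pirton: 1+1+2+2+4 = 10
Wendle–Arlen–Ulver–Yarm–Pirton: 1+1+1+4 = 7
Cheapest is Wendle–Arlen–Ulver–Yarm–Pirton at 7 km.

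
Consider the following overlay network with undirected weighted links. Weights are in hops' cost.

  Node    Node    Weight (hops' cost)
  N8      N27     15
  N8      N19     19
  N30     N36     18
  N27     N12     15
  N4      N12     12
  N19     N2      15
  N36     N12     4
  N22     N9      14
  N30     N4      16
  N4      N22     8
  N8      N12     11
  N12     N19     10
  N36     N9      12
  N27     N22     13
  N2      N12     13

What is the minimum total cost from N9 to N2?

Compare a few routes:
N9 → N36 → N12 → N2: 12+4+13 = 29
N9 → N22 → N4 → N12 → N2: 14+8+12+13 = 47
N9 → N22 → N27 → N12 → N2: 14+13+15+13 = 55
N9 → N36 → N12 → N19 → N2: 12+4+10+15 = 41
The minimum is 29 hops' cost via N9 → N36 → N12 → N2.

29 hops' cost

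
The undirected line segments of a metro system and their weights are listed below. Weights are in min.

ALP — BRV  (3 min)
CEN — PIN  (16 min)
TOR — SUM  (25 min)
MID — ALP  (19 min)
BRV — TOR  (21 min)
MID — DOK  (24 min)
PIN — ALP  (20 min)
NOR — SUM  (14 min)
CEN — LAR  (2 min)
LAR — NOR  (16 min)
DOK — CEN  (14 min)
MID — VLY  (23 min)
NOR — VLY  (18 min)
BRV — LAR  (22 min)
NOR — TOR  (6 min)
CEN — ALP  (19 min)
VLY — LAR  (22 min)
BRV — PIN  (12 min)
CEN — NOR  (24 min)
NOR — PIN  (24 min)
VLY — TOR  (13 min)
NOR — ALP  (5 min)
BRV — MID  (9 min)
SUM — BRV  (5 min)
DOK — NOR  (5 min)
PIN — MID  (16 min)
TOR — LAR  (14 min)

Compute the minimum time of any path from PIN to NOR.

20 min

Settle nodes by increasing distance from PIN:
PIN: 0
BRV: 12  (via PIN)
ALP: 15  (via BRV)
CEN: 16  (via PIN)
MID: 16  (via PIN)
SUM: 17  (via BRV)
LAR: 18  (via CEN)
NOR: 20  (via ALP)
Shortest route: PIN–BRV–ALP–NOR = 20 min.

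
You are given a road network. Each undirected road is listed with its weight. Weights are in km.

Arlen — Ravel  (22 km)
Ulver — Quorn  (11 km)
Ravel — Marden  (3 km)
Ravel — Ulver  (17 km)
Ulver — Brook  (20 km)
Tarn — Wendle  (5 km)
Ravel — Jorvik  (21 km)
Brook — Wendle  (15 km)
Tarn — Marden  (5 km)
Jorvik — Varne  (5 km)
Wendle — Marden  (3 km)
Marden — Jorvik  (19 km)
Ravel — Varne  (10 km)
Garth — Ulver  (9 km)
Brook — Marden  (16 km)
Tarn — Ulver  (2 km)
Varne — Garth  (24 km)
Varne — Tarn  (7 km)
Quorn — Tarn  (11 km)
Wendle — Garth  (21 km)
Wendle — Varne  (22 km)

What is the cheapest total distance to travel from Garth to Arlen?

41 km

Compare a few routes:
Garth–Ulver–Tarn–Wendle–Marden–Ravel–Arlen: 9+2+5+3+3+22 = 44
Garth–Ulver–Tarn–Marden–Ravel–Arlen: 9+2+5+3+22 = 41
Cheapest is Garth–Ulver–Tarn–Marden–Ravel–Arlen at 41 km.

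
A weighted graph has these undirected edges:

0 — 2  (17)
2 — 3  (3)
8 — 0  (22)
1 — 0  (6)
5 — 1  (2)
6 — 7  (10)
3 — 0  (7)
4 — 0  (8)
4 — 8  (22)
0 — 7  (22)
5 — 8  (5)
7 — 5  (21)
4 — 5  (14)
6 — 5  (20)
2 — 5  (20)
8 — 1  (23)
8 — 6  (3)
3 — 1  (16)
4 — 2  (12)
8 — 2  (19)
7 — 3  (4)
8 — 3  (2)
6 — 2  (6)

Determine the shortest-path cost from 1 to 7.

Running Dijkstra from 1:
1: 0
5: 2  (via 1)
0: 6  (via 1)
8: 7  (via 5)
3: 9  (via 8)
6: 10  (via 8)
2: 12  (via 3)
7: 13  (via 3)
Shortest route: 1–5–8–3–7 = 13.

13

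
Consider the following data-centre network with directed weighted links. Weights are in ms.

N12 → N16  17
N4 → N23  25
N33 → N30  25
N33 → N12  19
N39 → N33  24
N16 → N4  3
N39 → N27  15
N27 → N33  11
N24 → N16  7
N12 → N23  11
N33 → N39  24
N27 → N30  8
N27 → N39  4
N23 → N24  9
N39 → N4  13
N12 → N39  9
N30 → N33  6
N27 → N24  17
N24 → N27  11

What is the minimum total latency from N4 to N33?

56 ms

Enumerating some paths:
N4 - N23 - N24 - N27 - N39 - N33: 25+9+11+4+24 = 73
N4 - N23 - N24 - N27 - N33: 25+9+11+11 = 56
N4 - N23 - N24 - N27 - N30 - N33: 25+9+11+8+6 = 59
The minimum is 56 ms via N4 - N23 - N24 - N27 - N33.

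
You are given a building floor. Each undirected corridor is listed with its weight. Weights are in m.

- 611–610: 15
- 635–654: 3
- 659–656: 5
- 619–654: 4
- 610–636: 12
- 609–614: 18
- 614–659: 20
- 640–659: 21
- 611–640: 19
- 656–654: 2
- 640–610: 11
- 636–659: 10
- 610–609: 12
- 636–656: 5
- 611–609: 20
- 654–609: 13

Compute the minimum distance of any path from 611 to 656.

Running Dijkstra from 611:
611: 0
610: 15  (via 611)
640: 19  (via 611)
609: 20  (via 611)
636: 27  (via 610)
656: 32  (via 636)
Shortest route: 611 → 610 → 636 → 656 = 32 m.

32 m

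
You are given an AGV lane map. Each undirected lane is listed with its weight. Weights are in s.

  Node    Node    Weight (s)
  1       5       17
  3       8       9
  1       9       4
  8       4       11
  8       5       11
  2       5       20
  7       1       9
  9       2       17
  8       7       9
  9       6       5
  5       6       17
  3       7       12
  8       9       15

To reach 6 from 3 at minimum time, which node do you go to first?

Candidate routes:
3 → 7 → 1 → 9 → 6: 12+9+4+5 = 30
3 → 8 → 5 → 6: 9+11+17 = 37
3 → 8 → 7 → 1 → 9 → 6: 9+9+9+4+5 = 36
3 → 8 → 9 → 6: 9+15+5 = 29
The minimum is 29 s via 3 → 8 → 9 → 6.
So from 3 the first move is to 8.

8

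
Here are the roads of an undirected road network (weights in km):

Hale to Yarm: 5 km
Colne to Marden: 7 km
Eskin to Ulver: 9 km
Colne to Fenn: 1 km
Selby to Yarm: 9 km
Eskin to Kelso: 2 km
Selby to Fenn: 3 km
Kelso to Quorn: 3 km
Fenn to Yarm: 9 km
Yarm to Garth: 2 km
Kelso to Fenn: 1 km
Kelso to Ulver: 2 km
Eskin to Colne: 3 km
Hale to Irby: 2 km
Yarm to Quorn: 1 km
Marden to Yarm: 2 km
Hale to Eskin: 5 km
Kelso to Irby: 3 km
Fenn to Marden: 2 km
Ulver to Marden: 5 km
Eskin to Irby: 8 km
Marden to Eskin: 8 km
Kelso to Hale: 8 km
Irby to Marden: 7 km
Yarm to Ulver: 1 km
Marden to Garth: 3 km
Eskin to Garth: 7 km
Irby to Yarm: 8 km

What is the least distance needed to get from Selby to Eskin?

Candidate routes:
Selby–Fenn–Kelso–Eskin: 3+1+2 = 6
Selby–Fenn–Colne–Eskin: 3+1+3 = 7
Selby–Fenn–Marden–Yarm–Ulver–Kelso–Eskin: 3+2+2+1+2+2 = 12
The minimum is 6 km via Selby–Fenn–Kelso–Eskin.

6 km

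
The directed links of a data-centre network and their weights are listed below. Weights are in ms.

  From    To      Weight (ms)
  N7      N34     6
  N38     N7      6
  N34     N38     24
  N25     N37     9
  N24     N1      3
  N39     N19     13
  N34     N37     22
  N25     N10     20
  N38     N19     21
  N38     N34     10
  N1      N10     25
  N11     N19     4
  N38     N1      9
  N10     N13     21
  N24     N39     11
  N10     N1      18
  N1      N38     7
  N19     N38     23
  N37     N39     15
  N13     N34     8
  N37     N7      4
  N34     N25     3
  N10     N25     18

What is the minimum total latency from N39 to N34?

Compare a few routes:
N39 → N19 → N38 → N34: 13+23+10 = 46
N39 → N19 → N38 → N7 → N34: 13+23+6+6 = 48
The minimum is 46 ms via N39 → N19 → N38 → N34.

46 ms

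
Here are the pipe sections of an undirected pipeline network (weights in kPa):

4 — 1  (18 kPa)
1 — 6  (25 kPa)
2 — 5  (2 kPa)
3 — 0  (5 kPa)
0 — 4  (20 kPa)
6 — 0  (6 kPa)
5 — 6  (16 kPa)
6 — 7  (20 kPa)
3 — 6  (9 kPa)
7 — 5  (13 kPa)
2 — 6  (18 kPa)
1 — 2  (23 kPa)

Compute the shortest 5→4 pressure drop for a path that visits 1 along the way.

Best 5 to 1: 5 → 2 → 1 costing 25
Shortest 1→4: 1 → 4 = 18
Total via 1: 25 + 18 = 43 kPa.

43 kPa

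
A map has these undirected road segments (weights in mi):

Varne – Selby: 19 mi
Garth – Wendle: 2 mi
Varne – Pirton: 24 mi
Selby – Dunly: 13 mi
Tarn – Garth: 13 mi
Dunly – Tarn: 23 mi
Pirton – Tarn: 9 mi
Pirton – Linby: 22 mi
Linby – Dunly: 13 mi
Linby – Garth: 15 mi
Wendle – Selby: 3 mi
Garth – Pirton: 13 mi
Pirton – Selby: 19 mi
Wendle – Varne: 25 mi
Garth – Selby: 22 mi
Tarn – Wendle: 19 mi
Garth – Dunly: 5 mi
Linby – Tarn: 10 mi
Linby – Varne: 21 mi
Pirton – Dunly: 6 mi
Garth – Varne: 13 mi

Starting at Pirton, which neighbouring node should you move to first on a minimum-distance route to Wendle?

Candidate routes:
Pirton → Garth → Wendle: 13+2 = 15
Pirton → Dunly → Garth → Wendle: 6+5+2 = 13
Cheapest is Pirton → Dunly → Garth → Wendle at 13 mi.
So from Pirton the first move is to Dunly.

Dunly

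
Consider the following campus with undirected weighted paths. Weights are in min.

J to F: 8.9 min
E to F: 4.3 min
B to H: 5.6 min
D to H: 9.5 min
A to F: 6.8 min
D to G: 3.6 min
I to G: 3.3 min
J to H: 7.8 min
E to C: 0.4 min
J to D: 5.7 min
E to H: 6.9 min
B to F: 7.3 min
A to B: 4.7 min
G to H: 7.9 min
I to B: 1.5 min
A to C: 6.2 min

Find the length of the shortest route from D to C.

16.8 min

Compare a few routes:
D - J - F - E - C: 5.7+8.9+4.3+0.4 = 19.3
D - G - I - B - A - C: 3.6+3.3+1.5+4.7+6.2 = 19.3
D - G - H - E - C: 3.6+7.9+6.9+0.4 = 18.8
D - H - E - C: 9.5+6.9+0.4 = 16.8
Cheapest is D - H - E - C at 16.8 min.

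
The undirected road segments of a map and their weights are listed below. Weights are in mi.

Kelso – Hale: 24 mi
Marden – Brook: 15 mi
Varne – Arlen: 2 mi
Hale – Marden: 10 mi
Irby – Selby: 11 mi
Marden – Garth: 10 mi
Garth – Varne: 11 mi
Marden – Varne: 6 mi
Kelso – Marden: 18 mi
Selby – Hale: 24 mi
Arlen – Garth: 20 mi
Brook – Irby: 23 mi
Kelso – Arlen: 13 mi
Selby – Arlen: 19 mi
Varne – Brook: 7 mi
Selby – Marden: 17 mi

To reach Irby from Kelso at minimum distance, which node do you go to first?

Arlen

Candidate routes:
Kelso - Arlen - Varne - Brook - Irby: 13+2+7+23 = 45
Kelso - Arlen - Selby - Irby: 13+19+11 = 43
Kelso - Marden - Selby - Irby: 18+17+11 = 46
Kelso - Arlen - Varne - Marden - Selby - Irby: 13+2+6+17+11 = 49
The minimum is 43 mi via Kelso - Arlen - Selby - Irby.
So from Kelso the first move is to Arlen.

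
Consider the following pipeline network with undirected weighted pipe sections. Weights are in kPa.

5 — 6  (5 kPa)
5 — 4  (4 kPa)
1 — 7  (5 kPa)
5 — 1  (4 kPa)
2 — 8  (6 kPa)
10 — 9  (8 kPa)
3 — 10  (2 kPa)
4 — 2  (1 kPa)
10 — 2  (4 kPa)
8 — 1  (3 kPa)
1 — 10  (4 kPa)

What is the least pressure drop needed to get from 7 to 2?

13 kPa

Compare a few routes:
7 - 1 - 5 - 4 - 2: 5+4+4+1 = 14
7 - 1 - 8 - 2: 5+3+6 = 14
7 - 1 - 10 - 2: 5+4+4 = 13
Cheapest is 7 - 1 - 10 - 2 at 13 kPa.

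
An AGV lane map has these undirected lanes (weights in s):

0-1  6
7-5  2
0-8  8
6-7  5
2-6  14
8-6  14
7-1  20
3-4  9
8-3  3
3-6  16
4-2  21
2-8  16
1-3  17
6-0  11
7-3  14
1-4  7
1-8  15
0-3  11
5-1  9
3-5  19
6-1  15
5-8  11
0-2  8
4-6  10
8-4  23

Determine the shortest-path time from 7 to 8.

Running Dijkstra from 7:
7: 0
5: 2  (via 7)
6: 5  (via 7)
1: 11  (via 5)
8: 13  (via 5)
Shortest route: 7 → 5 → 8 = 13 s.

13 s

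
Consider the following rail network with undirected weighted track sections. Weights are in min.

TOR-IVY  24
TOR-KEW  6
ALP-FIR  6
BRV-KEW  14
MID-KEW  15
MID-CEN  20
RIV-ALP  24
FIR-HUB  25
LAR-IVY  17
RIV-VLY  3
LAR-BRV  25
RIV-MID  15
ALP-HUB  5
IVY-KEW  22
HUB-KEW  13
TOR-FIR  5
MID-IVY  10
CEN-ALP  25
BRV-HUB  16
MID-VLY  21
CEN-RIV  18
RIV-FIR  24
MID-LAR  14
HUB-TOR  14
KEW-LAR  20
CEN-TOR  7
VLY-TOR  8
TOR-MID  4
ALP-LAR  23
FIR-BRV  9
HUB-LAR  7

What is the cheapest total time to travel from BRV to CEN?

21 min

Running Dijkstra from BRV:
BRV: 0
FIR: 9  (via BRV)
KEW: 14  (via BRV)
TOR: 14  (via FIR)
ALP: 15  (via FIR)
HUB: 16  (via BRV)
MID: 18  (via TOR)
CEN: 21  (via TOR)
Shortest route: BRV → FIR → TOR → CEN = 21 min.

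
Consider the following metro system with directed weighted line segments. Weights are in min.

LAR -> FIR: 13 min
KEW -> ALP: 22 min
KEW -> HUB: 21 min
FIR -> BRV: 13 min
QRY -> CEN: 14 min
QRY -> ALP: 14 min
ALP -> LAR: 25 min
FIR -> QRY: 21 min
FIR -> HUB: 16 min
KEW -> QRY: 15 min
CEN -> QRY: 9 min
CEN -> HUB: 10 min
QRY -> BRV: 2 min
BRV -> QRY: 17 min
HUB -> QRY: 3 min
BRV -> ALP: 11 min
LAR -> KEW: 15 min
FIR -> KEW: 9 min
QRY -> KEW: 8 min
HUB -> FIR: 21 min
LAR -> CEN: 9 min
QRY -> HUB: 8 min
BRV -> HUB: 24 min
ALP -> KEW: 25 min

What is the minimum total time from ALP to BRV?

Enumerating some paths:
ALP - LAR - CEN - QRY - BRV: 25+9+9+2 = 45
ALP - KEW - QRY - BRV: 25+15+2 = 42
ALP - LAR - CEN - HUB - QRY - BRV: 25+9+10+3+2 = 49
The minimum is 42 min via ALP - KEW - QRY - BRV.

42 min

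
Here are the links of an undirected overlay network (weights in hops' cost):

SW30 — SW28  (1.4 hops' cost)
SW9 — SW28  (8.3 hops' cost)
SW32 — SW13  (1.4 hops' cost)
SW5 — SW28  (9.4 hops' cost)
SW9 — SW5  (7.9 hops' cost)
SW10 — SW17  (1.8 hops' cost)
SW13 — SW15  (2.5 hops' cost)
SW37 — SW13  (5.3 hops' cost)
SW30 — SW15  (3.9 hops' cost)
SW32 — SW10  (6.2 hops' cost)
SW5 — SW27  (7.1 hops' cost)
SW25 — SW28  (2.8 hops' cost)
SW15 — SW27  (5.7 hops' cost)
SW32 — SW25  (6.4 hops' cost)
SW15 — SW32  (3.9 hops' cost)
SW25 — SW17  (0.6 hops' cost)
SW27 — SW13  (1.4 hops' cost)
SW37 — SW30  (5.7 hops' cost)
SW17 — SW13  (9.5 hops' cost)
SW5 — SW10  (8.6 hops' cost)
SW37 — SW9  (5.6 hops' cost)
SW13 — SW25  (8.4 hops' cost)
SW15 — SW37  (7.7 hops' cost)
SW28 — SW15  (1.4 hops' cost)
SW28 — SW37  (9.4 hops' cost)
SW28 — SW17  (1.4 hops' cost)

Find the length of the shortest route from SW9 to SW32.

12.3 hops' cost

Compare a few routes:
SW9 - SW28 - SW15 - SW32: 8.3+1.4+3.9 = 13.6
SW9 - SW28 - SW15 - SW13 - SW32: 8.3+1.4+2.5+1.4 = 13.6
SW9 - SW37 - SW13 - SW32: 5.6+5.3+1.4 = 12.3
The minimum is 12.3 hops' cost via SW9 - SW37 - SW13 - SW32.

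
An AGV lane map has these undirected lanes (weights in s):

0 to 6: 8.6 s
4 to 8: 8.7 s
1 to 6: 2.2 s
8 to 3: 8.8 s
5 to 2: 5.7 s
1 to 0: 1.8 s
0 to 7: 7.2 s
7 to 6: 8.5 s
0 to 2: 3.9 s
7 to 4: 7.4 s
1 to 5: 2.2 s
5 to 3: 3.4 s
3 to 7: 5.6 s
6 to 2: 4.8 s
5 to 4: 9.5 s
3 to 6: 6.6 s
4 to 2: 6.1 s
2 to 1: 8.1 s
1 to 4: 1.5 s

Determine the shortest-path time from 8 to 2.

14.8 s

Running Dijkstra from 8:
8: 0
4: 8.7  (via 8)
3: 8.8  (via 8)
1: 10.2  (via 4)
0: 12  (via 1)
5: 12.2  (via 3)
6: 12.4  (via 1)
7: 14.4  (via 3)
2: 14.8  (via 4)
Shortest route: 8–4–2 = 14.8 s.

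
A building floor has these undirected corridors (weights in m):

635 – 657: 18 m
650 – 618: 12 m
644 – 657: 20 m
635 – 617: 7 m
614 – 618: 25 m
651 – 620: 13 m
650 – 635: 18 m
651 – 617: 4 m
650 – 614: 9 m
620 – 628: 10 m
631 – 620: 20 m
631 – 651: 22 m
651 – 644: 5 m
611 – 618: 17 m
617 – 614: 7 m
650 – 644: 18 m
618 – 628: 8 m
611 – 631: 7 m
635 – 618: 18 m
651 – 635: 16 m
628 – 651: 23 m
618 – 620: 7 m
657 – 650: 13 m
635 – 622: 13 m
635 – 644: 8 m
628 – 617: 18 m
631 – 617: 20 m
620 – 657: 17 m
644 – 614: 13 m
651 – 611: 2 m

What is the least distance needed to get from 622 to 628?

38 m

Candidate routes:
622–635–617–628: 13+7+18 = 38
622–635–618–628: 13+18+8 = 39
Cheapest is 622–635–617–628 at 38 m.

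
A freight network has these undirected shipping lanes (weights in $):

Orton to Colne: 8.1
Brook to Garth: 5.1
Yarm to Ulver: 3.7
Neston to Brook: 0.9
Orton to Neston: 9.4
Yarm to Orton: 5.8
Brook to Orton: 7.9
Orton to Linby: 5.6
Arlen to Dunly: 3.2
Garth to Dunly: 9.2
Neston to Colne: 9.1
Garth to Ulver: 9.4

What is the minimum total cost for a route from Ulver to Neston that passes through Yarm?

$18.3

Shortest Ulver→Yarm: Ulver → Yarm = 3.7
Best Yarm to Neston: Yarm → Orton → Brook → Neston costing 14.6
Total via Yarm: 3.7 + 14.6 = $18.3.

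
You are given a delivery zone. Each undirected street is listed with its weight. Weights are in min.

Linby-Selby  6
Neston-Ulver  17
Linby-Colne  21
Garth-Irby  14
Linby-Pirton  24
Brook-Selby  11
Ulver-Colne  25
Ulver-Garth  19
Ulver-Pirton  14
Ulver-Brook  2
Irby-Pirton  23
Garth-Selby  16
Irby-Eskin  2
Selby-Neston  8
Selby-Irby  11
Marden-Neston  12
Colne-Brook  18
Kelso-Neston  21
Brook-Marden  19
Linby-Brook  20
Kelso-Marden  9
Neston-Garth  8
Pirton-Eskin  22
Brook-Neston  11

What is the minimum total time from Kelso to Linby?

35 min

Settle nodes by increasing distance from Kelso:
Kelso: 0
Marden: 9  (via Kelso)
Neston: 21  (via Kelso)
Brook: 28  (via Marden)
Garth: 29  (via Neston)
Selby: 29  (via Neston)
Ulver: 30  (via Brook)
Linby: 35  (via Selby)
Shortest route: Kelso → Neston → Selby → Linby = 35 min.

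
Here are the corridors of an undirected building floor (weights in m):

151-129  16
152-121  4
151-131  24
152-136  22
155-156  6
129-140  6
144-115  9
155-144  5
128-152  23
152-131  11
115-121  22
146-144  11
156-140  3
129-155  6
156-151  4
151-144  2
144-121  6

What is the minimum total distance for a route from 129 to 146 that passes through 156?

26 m

Best 129 to 156: 129 → 140 → 156 costing 9
Shortest 156→146: 156 → 151 → 144 → 146 = 17
Total via 156: 9 + 17 = 26 m.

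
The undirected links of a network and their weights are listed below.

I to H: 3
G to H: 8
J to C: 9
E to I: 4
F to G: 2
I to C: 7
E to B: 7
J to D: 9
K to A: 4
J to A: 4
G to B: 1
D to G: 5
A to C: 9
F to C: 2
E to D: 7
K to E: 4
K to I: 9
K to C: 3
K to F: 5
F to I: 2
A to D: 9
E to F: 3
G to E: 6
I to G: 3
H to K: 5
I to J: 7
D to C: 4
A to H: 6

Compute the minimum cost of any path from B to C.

Settle nodes by increasing distance from B:
B: 0
G: 1  (via B)
F: 3  (via G)
I: 4  (via G)
C: 5  (via F)
Shortest route: B → G → F → C = 5.

5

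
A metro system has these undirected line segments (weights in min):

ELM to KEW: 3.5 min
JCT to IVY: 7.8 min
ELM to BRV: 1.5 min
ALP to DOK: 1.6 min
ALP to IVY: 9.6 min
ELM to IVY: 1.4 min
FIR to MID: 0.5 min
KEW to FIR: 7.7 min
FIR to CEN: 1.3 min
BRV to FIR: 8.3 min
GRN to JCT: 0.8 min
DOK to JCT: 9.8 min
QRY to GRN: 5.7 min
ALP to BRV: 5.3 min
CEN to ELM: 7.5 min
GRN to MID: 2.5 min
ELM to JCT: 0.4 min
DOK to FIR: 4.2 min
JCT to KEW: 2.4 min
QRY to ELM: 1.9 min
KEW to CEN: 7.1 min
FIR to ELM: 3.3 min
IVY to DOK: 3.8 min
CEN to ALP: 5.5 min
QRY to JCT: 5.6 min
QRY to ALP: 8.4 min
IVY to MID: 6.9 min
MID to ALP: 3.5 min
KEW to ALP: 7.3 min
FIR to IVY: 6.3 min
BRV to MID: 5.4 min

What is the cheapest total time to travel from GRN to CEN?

4.3 min

Enumerating some paths:
GRN → MID → FIR → CEN: 2.5+0.5+1.3 = 4.3
GRN → JCT → ELM → CEN: 0.8+0.4+7.5 = 8.7
GRN → JCT → ELM → FIR → CEN: 0.8+0.4+3.3+1.3 = 5.8
Cheapest is GRN → MID → FIR → CEN at 4.3 min.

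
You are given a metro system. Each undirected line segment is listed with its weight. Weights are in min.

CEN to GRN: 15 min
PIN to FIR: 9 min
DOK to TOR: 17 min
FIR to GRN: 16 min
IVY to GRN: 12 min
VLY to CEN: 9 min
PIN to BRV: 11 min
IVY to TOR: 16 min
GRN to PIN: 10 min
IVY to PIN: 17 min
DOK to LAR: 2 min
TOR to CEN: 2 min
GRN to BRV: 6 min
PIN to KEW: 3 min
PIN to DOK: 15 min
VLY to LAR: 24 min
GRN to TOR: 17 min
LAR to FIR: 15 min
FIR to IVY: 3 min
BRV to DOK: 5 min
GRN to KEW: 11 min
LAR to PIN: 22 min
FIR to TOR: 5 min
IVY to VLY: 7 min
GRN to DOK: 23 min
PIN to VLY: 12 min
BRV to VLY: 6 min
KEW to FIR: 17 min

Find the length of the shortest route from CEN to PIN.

Running Dijkstra from CEN:
CEN: 0
TOR: 2  (via CEN)
FIR: 7  (via TOR)
VLY: 9  (via CEN)
IVY: 10  (via FIR)
GRN: 15  (via CEN)
BRV: 15  (via VLY)
PIN: 16  (via FIR)
Shortest route: CEN → TOR → FIR → PIN = 16 min.

16 min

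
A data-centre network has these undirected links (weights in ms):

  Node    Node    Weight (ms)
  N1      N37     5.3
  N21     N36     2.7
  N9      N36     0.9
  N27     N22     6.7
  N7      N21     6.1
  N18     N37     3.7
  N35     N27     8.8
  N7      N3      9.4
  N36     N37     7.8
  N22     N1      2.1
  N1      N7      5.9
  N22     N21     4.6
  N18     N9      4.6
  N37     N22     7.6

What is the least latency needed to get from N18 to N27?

Running Dijkstra from N18:
N18: 0
N37: 3.7  (via N18)
N9: 4.6  (via N18)
N36: 5.5  (via N9)
N21: 8.2  (via N36)
N1: 9  (via N37)
N22: 11.1  (via N1)
N7: 14.3  (via N21)
N27: 17.8  (via N22)
Shortest route: N18–N37–N1–N22–N27 = 17.8 ms.

17.8 ms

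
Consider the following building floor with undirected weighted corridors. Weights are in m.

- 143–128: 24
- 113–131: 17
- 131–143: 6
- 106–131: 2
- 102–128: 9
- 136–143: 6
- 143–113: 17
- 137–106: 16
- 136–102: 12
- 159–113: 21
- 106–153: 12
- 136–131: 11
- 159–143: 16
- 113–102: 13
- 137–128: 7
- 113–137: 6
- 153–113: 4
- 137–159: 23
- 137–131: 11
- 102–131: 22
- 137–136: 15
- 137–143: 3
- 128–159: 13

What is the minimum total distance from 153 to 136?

19 m

Settle nodes by increasing distance from 153:
153: 0
113: 4  (via 153)
137: 10  (via 113)
106: 12  (via 153)
143: 13  (via 137)
131: 14  (via 106)
128: 17  (via 137)
102: 17  (via 113)
136: 19  (via 143)
Shortest route: 153–113–137–143–136 = 19 m.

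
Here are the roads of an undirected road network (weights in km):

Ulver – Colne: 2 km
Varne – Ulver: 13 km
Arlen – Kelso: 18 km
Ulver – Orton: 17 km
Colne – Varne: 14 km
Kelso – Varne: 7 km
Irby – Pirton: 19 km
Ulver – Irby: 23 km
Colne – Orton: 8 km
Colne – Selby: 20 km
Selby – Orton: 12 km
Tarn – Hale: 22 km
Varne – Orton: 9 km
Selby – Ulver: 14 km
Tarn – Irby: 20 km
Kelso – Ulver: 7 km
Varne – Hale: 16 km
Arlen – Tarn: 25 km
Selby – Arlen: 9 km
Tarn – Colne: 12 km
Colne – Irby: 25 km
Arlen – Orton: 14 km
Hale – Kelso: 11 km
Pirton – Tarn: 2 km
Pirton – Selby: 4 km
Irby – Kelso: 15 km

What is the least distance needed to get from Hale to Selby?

28 km

Running Dijkstra from Hale:
Hale: 0
Kelso: 11  (via Hale)
Varne: 16  (via Hale)
Ulver: 18  (via Kelso)
Colne: 20  (via Ulver)
Tarn: 22  (via Hale)
Pirton: 24  (via Tarn)
Orton: 25  (via Varne)
Irby: 26  (via Kelso)
Selby: 28  (via Pirton)
Shortest route: Hale–Tarn–Pirton–Selby = 28 km.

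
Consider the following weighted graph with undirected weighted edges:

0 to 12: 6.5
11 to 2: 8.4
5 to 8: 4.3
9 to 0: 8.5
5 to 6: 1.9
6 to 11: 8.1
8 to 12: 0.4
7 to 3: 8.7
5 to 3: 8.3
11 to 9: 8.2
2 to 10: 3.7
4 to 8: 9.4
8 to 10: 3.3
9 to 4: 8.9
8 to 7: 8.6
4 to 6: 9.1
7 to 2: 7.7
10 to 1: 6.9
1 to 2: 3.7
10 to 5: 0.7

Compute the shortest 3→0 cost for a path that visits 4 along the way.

35.6

Shortest 3→4: 3–5–6–4 = 19.3
Shortest 4→0: 4–8–12–0 = 16.3
Total via 4: 19.3 + 16.3 = 35.6.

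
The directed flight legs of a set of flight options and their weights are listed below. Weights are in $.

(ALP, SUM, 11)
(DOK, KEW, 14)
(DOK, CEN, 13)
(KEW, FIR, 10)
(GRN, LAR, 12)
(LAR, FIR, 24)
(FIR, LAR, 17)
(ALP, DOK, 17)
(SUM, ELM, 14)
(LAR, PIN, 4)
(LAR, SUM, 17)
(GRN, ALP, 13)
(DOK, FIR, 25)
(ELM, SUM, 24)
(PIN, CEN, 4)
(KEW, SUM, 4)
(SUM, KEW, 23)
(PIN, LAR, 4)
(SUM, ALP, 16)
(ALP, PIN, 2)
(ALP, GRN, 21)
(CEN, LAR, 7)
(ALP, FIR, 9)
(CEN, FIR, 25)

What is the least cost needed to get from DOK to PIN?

$24

Enumerating some paths:
DOK–KEW–SUM–ALP–PIN: 14+4+16+2 = 36
DOK–CEN–LAR–PIN: 13+7+4 = 24
Cheapest is DOK–CEN–LAR–PIN at $24.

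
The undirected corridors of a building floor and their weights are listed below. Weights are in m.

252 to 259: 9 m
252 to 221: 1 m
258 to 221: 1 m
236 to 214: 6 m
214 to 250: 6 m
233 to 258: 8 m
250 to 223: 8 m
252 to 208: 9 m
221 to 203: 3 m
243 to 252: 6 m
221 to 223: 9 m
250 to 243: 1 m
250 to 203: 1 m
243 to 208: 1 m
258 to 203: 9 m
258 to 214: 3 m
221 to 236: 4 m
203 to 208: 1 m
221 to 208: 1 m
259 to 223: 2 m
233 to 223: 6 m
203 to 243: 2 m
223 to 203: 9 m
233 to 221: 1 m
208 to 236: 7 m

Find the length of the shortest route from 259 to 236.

13 m

Shortest distances from 259:
259: 0
223: 2  (via 259)
233: 8  (via 223)
252: 9  (via 259)
221: 9  (via 233)
208: 10  (via 221)
258: 10  (via 221)
250: 10  (via 223)
243: 11  (via 208)
203: 11  (via 223)
214: 13  (via 258)
236: 13  (via 221)
Shortest route: 259 → 223 → 233 → 221 → 236 = 13 m.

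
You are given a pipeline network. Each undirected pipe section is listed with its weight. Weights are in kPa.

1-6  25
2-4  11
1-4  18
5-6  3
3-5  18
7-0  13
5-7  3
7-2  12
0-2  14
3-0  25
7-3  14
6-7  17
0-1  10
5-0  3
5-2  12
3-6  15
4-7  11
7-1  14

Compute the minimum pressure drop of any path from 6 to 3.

Compare a few routes:
6 - 5 - 7 - 3: 3+3+14 = 20
6 - 3: 15 = 15
The minimum is 15 kPa via 6 - 3.

15 kPa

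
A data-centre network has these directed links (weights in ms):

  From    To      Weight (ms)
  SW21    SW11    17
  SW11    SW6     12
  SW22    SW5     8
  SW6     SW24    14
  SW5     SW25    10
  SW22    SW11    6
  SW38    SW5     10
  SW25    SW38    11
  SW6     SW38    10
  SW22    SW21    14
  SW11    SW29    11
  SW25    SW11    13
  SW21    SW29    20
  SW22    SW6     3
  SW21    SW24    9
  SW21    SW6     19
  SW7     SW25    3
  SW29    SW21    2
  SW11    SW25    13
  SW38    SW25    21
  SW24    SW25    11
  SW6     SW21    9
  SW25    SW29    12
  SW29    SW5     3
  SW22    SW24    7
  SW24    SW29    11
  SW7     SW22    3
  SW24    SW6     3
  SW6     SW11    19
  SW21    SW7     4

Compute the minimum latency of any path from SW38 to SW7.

Running Dijkstra from SW38:
SW38: 0
SW5: 10  (via SW38)
SW25: 20  (via SW5)
SW29: 32  (via SW25)
SW11: 33  (via SW25)
SW21: 34  (via SW29)
SW7: 38  (via SW21)
Shortest route: SW38–SW5–SW25–SW29–SW21–SW7 = 38 ms.

38 ms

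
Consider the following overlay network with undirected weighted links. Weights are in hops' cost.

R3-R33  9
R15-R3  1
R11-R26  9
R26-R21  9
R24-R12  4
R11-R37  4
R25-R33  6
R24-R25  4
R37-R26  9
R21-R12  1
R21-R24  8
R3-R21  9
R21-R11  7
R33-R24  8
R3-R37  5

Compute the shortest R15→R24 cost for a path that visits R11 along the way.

Shortest R15→R11: R15 → R3 → R37 → R11 = 10
Best R11 to R24: R11 → R21 → R12 → R24 costing 12
Total via R11: 10 + 12 = 22 hops' cost.

22 hops' cost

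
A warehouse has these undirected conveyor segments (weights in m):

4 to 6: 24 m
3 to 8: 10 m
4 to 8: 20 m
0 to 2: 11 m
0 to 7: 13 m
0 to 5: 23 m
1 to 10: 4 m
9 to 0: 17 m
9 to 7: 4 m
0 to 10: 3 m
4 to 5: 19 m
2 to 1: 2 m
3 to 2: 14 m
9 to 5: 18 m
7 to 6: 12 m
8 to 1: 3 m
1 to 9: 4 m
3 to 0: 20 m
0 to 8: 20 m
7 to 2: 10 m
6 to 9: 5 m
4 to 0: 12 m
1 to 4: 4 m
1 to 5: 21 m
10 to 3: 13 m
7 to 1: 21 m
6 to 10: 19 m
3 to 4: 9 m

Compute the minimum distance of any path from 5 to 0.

Compare a few routes:
5 → 0: 23 = 23
5 → 1 → 10 → 0: 21+4+3 = 28
The minimum is 23 m via 5 → 0.

23 m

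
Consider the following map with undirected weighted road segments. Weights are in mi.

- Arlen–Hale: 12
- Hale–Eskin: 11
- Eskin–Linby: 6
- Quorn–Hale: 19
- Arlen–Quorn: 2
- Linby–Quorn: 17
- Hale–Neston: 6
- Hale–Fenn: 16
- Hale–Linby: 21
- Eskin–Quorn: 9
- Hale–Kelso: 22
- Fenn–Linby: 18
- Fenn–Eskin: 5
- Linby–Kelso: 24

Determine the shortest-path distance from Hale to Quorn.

Settle nodes by increasing distance from Hale:
Hale: 0
Neston: 6  (via Hale)
Eskin: 11  (via Hale)
Arlen: 12  (via Hale)
Quorn: 14  (via Arlen)
Shortest route: Hale → Arlen → Quorn = 14 mi.

14 mi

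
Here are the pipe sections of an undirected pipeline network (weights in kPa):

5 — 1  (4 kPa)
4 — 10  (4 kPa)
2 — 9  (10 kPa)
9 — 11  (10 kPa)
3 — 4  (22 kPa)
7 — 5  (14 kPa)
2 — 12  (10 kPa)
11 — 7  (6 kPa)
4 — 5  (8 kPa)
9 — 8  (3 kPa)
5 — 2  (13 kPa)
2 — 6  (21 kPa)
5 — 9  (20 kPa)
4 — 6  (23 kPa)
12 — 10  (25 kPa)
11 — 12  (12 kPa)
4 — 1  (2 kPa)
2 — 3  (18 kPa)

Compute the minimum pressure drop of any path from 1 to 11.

24 kPa

Candidate routes:
1–4–5–7–11: 2+8+14+6 = 30
1–5–7–11: 4+14+6 = 24
1–5–9–11: 4+20+10 = 34
The minimum is 24 kPa via 1–5–7–11.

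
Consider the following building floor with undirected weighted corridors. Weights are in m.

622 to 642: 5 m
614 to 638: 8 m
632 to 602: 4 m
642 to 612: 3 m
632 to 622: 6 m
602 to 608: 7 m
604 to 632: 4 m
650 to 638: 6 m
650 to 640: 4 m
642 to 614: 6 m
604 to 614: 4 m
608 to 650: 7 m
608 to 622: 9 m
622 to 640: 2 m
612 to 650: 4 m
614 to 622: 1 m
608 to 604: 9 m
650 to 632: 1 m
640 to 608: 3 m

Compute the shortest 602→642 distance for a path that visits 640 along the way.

Shortest 602→640: 602 → 632 → 650 → 640 = 9
Shortest 640→642: 640 → 622 → 642 = 7
Total via 640: 9 + 7 = 16 m.

16 m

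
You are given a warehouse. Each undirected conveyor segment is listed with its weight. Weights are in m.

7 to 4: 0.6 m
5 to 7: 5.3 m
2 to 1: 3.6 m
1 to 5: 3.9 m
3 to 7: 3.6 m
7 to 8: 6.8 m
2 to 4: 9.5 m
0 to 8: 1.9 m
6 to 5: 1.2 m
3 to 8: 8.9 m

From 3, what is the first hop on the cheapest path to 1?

7

Enumerating some paths:
3–7–4–2–1: 3.6+0.6+9.5+3.6 = 17.3
3–7–5–1: 3.6+5.3+3.9 = 12.8
3–8–7–5–1: 8.9+6.8+5.3+3.9 = 24.9
The minimum is 12.8 m via 3–7–5–1.
So from 3 the first move is to 7.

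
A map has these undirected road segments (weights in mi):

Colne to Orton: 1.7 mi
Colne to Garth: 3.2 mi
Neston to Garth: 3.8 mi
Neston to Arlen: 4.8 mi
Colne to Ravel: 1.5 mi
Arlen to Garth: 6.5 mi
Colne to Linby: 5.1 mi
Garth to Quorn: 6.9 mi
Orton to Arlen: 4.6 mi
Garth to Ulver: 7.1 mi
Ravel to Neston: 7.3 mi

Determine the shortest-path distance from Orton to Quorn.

11.8 mi

Settle nodes by increasing distance from Orton:
Orton: 0
Colne: 1.7  (via Orton)
Ravel: 3.2  (via Colne)
Arlen: 4.6  (via Orton)
Garth: 4.9  (via Colne)
Linby: 6.8  (via Colne)
Neston: 8.7  (via Garth)
Quorn: 11.8  (via Garth)
Shortest route: Orton–Colne–Garth–Quorn = 11.8 mi.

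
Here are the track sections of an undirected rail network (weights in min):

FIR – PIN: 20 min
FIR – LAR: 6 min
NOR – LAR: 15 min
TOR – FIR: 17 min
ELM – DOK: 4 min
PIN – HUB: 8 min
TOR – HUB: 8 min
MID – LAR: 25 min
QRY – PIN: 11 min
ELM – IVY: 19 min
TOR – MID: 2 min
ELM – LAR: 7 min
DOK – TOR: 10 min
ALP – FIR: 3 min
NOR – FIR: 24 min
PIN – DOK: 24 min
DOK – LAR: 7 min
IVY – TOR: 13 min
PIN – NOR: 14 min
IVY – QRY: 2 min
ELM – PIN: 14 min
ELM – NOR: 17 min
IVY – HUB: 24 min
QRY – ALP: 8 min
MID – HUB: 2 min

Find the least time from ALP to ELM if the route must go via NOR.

Best ALP to NOR: ALP–FIR–LAR–NOR costing 24
Best NOR to ELM: NOR–ELM costing 17
Total via NOR: 24 + 17 = 41 min.

41 min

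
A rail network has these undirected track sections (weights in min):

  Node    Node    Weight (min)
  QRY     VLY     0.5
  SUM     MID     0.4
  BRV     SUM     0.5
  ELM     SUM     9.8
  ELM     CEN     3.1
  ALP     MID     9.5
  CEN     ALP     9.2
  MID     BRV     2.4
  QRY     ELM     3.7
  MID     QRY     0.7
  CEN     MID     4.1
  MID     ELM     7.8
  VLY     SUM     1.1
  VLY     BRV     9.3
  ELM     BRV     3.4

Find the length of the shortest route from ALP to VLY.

Enumerating some paths:
ALP → CEN → MID → QRY → VLY: 9.2+4.1+0.7+0.5 = 14.5
ALP → MID → BRV → SUM → VLY: 9.5+2.4+0.5+1.1 = 13.5
ALP → MID → SUM → VLY: 9.5+0.4+1.1 = 11
ALP → MID → QRY → VLY: 9.5+0.7+0.5 = 10.7
The minimum is 10.7 min via ALP → MID → QRY → VLY.

10.7 min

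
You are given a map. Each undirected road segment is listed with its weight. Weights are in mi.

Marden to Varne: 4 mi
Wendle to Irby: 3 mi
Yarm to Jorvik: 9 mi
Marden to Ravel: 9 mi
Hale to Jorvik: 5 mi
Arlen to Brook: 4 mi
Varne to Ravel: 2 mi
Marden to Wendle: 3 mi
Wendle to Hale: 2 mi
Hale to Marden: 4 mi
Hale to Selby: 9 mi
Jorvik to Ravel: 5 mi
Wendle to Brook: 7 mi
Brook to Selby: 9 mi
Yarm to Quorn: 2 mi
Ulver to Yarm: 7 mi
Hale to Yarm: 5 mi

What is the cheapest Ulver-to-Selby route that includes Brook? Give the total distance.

Best Ulver to Brook: Ulver → Yarm → Hale → Wendle → Brook costing 21
Shortest Brook→Selby: Brook → Selby = 9
Total via Brook: 21 + 9 = 30 mi.

30 mi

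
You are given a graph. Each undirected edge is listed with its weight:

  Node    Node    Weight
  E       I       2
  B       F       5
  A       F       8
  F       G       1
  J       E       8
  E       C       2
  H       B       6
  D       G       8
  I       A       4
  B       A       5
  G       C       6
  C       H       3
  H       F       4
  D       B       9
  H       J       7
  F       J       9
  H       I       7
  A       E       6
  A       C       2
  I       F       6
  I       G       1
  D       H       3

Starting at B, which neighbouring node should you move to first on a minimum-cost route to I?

Enumerating some paths:
B → A → C → E → I: 5+2+2+2 = 11
B → F → G → I: 5+1+1 = 7
B → A → I: 5+4 = 9
Cheapest is B → F → G → I at 7.
So from B the first move is to F.

F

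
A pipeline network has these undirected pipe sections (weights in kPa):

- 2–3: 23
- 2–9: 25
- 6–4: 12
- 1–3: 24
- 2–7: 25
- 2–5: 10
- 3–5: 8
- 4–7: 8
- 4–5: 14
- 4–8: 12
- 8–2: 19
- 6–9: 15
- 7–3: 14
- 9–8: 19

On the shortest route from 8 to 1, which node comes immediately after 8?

4

Candidate routes:
8 → 2 → 5 → 3 → 1: 19+10+8+24 = 61
8 → 2 → 3 → 1: 19+23+24 = 66
8 → 4 → 7 → 3 → 1: 12+8+14+24 = 58
Cheapest is 8 → 4 → 7 → 3 → 1 at 58 kPa.
So from 8 the first move is to 4.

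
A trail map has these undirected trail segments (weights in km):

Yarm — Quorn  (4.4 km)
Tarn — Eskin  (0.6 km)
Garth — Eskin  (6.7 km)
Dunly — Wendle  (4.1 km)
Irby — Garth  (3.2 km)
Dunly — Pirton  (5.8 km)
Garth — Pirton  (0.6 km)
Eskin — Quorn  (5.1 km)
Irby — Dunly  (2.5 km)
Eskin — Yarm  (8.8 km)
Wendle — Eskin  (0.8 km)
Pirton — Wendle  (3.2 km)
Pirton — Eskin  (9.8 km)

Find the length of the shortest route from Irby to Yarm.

16.2 km

Running Dijkstra from Irby:
Irby: 0
Dunly: 2.5  (via Irby)
Garth: 3.2  (via Irby)
Pirton: 3.8  (via Garth)
Wendle: 6.6  (via Dunly)
Eskin: 7.4  (via Wendle)
Tarn: 8  (via Eskin)
Quorn: 12.5  (via Eskin)
Yarm: 16.2  (via Eskin)
Shortest route: Irby–Dunly–Wendle–Eskin–Yarm = 16.2 km.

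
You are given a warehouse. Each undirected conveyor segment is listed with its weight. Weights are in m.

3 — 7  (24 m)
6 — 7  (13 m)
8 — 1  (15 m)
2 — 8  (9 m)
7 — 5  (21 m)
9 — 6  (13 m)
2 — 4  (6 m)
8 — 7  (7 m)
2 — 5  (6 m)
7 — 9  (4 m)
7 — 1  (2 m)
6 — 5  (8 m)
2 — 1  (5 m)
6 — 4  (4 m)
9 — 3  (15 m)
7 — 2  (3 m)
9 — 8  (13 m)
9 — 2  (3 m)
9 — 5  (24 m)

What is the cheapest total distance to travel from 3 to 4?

24 m

Running Dijkstra from 3:
3: 0
9: 15  (via 3)
2: 18  (via 9)
7: 19  (via 9)
1: 21  (via 7)
4: 24  (via 2)
Shortest route: 3 → 9 → 2 → 4 = 24 m.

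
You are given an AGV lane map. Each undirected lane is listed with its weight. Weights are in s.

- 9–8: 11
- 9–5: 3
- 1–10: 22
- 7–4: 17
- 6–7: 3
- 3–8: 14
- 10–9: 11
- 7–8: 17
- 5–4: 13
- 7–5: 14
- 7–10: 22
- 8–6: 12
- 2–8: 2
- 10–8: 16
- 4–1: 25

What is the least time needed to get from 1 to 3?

Settle nodes by increasing distance from 1:
1: 0
10: 22  (via 1)
4: 25  (via 1)
9: 33  (via 10)
5: 36  (via 9)
8: 38  (via 10)
2: 40  (via 8)
7: 42  (via 4)
6: 45  (via 7)
3: 52  (via 8)
Shortest route: 1–10–8–3 = 52 s.

52 s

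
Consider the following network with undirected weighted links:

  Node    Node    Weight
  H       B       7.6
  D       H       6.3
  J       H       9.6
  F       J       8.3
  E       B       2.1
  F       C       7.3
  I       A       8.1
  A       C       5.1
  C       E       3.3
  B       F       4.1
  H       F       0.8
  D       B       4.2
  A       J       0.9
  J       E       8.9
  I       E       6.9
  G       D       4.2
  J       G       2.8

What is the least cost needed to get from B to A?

Compare a few routes:
B → E → J → A: 2.1+8.9+0.9 = 11.9
B → D → G → J → A: 4.2+4.2+2.8+0.9 = 12.1
B → E → C → A: 2.1+3.3+5.1 = 10.5
The minimum is 10.5 via B → E → C → A.

10.5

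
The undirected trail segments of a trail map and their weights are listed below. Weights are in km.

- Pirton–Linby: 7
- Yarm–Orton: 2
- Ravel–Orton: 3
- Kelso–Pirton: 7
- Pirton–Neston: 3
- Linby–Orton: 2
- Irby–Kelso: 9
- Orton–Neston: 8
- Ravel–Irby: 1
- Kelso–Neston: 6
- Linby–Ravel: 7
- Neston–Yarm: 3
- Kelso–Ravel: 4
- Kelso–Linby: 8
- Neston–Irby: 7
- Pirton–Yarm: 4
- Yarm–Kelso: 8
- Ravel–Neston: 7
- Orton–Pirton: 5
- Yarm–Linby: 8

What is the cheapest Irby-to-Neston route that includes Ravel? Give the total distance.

Shortest Irby→Ravel: Irby–Ravel = 1
Shortest Ravel→Neston: Ravel–Neston = 7
Total via Ravel: 1 + 7 = 8 km.

8 km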